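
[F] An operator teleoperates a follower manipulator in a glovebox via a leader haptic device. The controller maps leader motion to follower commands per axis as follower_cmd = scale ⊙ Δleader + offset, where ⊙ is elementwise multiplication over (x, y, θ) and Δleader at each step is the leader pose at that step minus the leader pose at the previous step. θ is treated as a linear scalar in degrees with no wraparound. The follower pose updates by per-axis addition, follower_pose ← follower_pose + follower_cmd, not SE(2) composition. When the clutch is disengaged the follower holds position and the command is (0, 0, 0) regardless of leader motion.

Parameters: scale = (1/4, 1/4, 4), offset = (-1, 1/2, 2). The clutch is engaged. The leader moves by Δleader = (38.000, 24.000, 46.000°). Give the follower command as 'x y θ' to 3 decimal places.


axis x: 1/4·38.000 + -1 = 8.500
axis y: 1/4·24.000 + 1/2 = 6.500
axis θ: 4·46.000 + 2 = 186.000

8.500 6.500 186.000


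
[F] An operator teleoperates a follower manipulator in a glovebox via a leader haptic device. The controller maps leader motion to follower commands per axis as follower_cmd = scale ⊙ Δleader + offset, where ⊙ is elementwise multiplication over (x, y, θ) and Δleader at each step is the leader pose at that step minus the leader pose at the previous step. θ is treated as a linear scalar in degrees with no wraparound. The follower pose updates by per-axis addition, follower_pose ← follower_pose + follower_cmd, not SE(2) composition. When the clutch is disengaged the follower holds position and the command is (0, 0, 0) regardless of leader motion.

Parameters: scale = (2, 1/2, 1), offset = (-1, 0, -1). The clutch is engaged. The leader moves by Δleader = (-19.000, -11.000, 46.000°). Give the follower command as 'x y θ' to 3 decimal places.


axis x: 2·-19.000 + -1 = -39.000
axis y: 1/2·-11.000 + 0 = -5.500
axis θ: 1·46.000 + -1 = 45.000

-39.000 -5.500 45.000


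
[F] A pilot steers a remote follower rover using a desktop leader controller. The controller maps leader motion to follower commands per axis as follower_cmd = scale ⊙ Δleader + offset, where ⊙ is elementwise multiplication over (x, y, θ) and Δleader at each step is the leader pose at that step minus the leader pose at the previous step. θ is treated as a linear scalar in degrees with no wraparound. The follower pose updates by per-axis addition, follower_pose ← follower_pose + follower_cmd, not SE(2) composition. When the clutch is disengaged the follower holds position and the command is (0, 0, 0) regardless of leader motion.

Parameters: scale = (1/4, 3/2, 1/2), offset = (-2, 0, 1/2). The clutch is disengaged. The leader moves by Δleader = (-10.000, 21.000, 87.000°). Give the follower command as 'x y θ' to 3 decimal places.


clutch disengaged → follower holds; cmd = (0, 0, 0)

0.000 0.000 0.000


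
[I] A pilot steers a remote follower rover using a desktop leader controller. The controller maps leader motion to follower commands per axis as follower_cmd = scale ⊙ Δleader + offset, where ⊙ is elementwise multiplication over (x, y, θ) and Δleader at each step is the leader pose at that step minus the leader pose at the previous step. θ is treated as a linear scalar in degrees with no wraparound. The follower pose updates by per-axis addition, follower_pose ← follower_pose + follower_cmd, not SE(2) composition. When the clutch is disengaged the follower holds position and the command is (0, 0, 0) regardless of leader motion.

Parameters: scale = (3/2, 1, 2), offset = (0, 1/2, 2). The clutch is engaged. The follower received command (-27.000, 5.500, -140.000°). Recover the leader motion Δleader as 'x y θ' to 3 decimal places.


axis x: (-27.000 − 0) / (3/2) = -18.000
axis y: (5.500 − 1/2) / (1) = 5.000
axis θ: (-140.000 − 2) / (2) = -71.000

-18.000 5.000 -71.000


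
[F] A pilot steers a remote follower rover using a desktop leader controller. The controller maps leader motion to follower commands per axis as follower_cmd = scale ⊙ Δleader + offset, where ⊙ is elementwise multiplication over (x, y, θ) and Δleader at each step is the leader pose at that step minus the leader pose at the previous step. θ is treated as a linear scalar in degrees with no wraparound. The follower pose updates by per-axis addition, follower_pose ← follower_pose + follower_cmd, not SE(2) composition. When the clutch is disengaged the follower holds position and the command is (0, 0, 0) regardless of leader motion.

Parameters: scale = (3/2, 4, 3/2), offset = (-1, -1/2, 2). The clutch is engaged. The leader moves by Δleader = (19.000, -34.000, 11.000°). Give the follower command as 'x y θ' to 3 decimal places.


27.500 -136.500 18.500

axis x: 3/2·19.000 + -1 = 27.500
axis y: 4·-34.000 + -1/2 = -136.500
axis θ: 3/2·11.000 + 2 = 18.500


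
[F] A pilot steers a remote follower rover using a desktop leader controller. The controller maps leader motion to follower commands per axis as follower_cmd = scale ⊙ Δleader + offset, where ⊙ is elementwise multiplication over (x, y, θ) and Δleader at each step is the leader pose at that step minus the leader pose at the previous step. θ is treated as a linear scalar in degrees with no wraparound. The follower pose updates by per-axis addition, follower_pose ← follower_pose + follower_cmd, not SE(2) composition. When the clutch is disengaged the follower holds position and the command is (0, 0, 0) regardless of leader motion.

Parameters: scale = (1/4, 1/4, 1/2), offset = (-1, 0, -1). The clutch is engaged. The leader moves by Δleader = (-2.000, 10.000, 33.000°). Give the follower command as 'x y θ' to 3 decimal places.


axis x: 1/4·-2.000 + -1 = -1.500
axis y: 1/4·10.000 + 0 = 2.500
axis θ: 1/2·33.000 + -1 = 15.500

-1.500 2.500 15.500


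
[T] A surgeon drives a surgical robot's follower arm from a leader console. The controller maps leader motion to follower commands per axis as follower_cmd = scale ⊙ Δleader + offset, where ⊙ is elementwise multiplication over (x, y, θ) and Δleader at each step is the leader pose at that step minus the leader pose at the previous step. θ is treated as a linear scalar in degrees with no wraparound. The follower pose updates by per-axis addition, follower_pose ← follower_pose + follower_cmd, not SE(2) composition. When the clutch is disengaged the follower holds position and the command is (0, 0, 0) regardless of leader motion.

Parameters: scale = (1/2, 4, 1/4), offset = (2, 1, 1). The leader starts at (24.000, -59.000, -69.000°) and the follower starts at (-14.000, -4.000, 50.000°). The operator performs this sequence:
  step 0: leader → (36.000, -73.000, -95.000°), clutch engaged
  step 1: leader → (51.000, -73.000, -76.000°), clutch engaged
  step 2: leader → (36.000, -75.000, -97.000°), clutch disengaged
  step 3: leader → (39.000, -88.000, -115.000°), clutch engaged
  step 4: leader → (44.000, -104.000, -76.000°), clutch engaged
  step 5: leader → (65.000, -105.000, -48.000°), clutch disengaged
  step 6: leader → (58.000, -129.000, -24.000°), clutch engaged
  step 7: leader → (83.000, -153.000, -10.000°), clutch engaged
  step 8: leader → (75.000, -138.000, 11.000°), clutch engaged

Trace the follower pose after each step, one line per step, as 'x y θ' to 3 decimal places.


step 0: Δleader=(12.000, -14.000, -26.000°), engaged; cmd=(8.000, -55.000, -5.500°) → follower=(-6.000, -59.000, 44.500°)
step 1: Δleader=(15.000, 0.000, 19.000°), engaged; cmd=(9.500, 1.000, 5.750°) → follower=(3.500, -58.000, 50.250°)
step 2: Δleader=(-15.000, -2.000, -21.000°), disengaged; cmd=(0,0,0) → follower holds at (3.500, -58.000, 50.250°)
step 3: Δleader=(3.000, -13.000, -18.000°), engaged; cmd=(3.500, -51.000, -3.500°) → follower=(7.000, -109.000, 46.750°)
step 4: Δleader=(5.000, -16.000, 39.000°), engaged; cmd=(4.500, -63.000, 10.750°) → follower=(11.500, -172.000, 57.500°)
step 5: Δleader=(21.000, -1.000, 28.000°), disengaged; cmd=(0,0,0) → follower holds at (11.500, -172.000, 57.500°)
step 6: Δleader=(-7.000, -24.000, 24.000°), engaged; cmd=(-1.500, -95.000, 7.000°) → follower=(10.000, -267.000, 64.500°)
step 7: Δleader=(25.000, -24.000, 14.000°), engaged; cmd=(14.500, -95.000, 4.500°) → follower=(24.500, -362.000, 69.000°)
step 8: Δleader=(-8.000, 15.000, 21.000°), engaged; cmd=(-2.000, 61.000, 6.250°) → follower=(22.500, -301.000, 75.250°)

-6.000 -59.000 44.500
3.500 -58.000 50.250
3.500 -58.000 50.250
7.000 -109.000 46.750
11.500 -172.000 57.500
11.500 -172.000 57.500
10.000 -267.000 64.500
24.500 -362.000 69.000
22.500 -301.000 75.250


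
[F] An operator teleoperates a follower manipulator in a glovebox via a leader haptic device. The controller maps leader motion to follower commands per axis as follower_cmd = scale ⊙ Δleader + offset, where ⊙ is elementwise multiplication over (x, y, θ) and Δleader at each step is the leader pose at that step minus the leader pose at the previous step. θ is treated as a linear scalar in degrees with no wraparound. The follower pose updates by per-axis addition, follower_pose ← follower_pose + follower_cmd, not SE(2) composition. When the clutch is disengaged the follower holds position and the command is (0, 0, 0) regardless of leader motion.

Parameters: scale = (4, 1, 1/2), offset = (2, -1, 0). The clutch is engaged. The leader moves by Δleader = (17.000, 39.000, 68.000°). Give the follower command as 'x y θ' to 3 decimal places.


70.000 38.000 34.000

axis x: 4·17.000 + 2 = 70.000
axis y: 1·39.000 + -1 = 38.000
axis θ: 1/2·68.000 + 0 = 34.000


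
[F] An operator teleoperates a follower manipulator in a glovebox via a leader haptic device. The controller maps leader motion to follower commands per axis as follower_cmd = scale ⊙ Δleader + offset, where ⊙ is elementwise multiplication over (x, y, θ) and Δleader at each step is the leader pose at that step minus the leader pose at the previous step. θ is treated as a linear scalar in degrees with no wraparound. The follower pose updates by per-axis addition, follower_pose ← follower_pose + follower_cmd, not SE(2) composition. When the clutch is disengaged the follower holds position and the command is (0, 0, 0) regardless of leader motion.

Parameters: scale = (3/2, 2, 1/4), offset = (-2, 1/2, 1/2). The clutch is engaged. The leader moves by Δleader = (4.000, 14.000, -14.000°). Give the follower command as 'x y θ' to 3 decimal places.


axis x: 3/2·4.000 + -2 = 4.000
axis y: 2·14.000 + 1/2 = 28.500
axis θ: 1/4·-14.000 + 1/2 = -3.000

4.000 28.500 -3.000


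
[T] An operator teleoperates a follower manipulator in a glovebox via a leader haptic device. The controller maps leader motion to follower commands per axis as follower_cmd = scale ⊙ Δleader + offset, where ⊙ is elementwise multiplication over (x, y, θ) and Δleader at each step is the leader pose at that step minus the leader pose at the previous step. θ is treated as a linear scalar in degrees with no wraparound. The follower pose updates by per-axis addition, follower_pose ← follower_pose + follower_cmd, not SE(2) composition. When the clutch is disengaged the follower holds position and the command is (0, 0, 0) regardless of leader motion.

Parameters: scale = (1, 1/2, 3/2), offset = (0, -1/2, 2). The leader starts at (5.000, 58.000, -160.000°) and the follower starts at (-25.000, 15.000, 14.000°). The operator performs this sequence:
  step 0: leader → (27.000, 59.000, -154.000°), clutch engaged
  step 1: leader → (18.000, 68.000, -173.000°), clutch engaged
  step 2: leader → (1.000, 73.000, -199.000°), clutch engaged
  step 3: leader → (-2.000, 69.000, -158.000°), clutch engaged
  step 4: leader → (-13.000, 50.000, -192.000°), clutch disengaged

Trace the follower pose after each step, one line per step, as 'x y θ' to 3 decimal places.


-3.000 15.000 25.000
-12.000 19.000 -1.500
-29.000 21.000 -38.500
-32.000 18.500 25.000
-32.000 18.500 25.000

step 0: Δleader=(22.000, 1.000, 6.000°), engaged; cmd=(22.000, 0.000, 11.000°) → follower=(-3.000, 15.000, 25.000°)
step 1: Δleader=(-9.000, 9.000, -19.000°), engaged; cmd=(-9.000, 4.000, -26.500°) → follower=(-12.000, 19.000, -1.500°)
step 2: Δleader=(-17.000, 5.000, -26.000°), engaged; cmd=(-17.000, 2.000, -37.000°) → follower=(-29.000, 21.000, -38.500°)
step 3: Δleader=(-3.000, -4.000, 41.000°), engaged; cmd=(-3.000, -2.500, 63.500°) → follower=(-32.000, 18.500, 25.000°)
step 4: Δleader=(-11.000, -19.000, -34.000°), disengaged; cmd=(0,0,0) → follower holds at (-32.000, 18.500, 25.000°)


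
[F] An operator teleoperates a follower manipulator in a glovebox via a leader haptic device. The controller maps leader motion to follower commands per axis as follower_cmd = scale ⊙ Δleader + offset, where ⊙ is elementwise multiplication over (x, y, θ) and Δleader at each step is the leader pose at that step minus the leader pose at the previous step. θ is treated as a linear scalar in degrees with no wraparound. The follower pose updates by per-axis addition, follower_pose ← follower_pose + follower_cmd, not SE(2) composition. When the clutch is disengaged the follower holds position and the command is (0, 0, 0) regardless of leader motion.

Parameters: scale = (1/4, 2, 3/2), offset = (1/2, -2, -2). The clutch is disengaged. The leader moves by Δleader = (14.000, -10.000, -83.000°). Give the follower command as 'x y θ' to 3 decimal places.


0.000 0.000 0.000

clutch disengaged → follower holds; cmd = (0, 0, 0)


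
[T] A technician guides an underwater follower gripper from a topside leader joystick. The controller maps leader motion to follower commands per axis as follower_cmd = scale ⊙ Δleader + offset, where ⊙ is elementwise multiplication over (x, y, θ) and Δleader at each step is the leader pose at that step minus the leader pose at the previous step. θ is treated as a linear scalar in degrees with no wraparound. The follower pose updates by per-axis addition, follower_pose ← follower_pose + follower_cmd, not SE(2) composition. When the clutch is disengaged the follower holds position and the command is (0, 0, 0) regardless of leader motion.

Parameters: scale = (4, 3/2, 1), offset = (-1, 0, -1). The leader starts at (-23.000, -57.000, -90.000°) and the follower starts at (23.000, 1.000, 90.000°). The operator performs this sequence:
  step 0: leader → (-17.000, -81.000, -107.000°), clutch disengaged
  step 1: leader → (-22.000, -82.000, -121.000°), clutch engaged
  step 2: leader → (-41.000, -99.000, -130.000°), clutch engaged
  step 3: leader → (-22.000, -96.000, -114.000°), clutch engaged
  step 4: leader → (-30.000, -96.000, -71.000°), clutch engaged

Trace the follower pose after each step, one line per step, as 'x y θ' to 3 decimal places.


step 0: Δleader=(6.000, -24.000, -17.000°), disengaged; cmd=(0,0,0) → follower holds at (23.000, 1.000, 90.000°)
step 1: Δleader=(-5.000, -1.000, -14.000°), engaged; cmd=(-21.000, -1.500, -15.000°) → follower=(2.000, -0.500, 75.000°)
step 2: Δleader=(-19.000, -17.000, -9.000°), engaged; cmd=(-77.000, -25.500, -10.000°) → follower=(-75.000, -26.000, 65.000°)
step 3: Δleader=(19.000, 3.000, 16.000°), engaged; cmd=(75.000, 4.500, 15.000°) → follower=(0.000, -21.500, 80.000°)
step 4: Δleader=(-8.000, 0.000, 43.000°), engaged; cmd=(-33.000, 0.000, 42.000°) → follower=(-33.000, -21.500, 122.000°)

23.000 1.000 90.000
2.000 -0.500 75.000
-75.000 -26.000 65.000
0.000 -21.500 80.000
-33.000 -21.500 122.000


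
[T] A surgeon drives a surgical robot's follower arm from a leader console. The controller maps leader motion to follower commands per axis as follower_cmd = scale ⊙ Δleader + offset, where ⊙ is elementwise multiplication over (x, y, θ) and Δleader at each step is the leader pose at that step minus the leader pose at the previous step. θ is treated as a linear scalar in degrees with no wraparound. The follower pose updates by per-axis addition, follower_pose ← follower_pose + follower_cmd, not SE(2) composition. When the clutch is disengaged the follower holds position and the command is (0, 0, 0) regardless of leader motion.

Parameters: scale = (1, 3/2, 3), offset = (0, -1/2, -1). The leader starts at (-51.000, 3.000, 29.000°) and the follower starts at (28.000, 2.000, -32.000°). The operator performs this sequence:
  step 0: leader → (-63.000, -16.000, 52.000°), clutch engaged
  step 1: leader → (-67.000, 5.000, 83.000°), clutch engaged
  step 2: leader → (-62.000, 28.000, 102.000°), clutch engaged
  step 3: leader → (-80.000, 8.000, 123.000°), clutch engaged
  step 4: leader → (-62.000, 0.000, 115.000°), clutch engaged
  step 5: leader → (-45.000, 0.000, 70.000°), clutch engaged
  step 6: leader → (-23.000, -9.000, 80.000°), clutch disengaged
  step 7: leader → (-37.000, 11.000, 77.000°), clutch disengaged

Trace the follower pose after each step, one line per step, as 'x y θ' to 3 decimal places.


step 0: Δleader=(-12.000, -19.000, 23.000°), engaged; cmd=(-12.000, -29.000, 68.000°) → follower=(16.000, -27.000, 36.000°)
step 1: Δleader=(-4.000, 21.000, 31.000°), engaged; cmd=(-4.000, 31.000, 92.000°) → follower=(12.000, 4.000, 128.000°)
step 2: Δleader=(5.000, 23.000, 19.000°), engaged; cmd=(5.000, 34.000, 56.000°) → follower=(17.000, 38.000, 184.000°)
step 3: Δleader=(-18.000, -20.000, 21.000°), engaged; cmd=(-18.000, -30.500, 62.000°) → follower=(-1.000, 7.500, 246.000°)
step 4: Δleader=(18.000, -8.000, -8.000°), engaged; cmd=(18.000, -12.500, -25.000°) → follower=(17.000, -5.000, 221.000°)
step 5: Δleader=(17.000, 0.000, -45.000°), engaged; cmd=(17.000, -0.500, -136.000°) → follower=(34.000, -5.500, 85.000°)
step 6: Δleader=(22.000, -9.000, 10.000°), disengaged; cmd=(0,0,0) → follower holds at (34.000, -5.500, 85.000°)
step 7: Δleader=(-14.000, 20.000, -3.000°), disengaged; cmd=(0,0,0) → follower holds at (34.000, -5.500, 85.000°)

16.000 -27.000 36.000
12.000 4.000 128.000
17.000 38.000 184.000
-1.000 7.500 246.000
17.000 -5.000 221.000
34.000 -5.500 85.000
34.000 -5.500 85.000
34.000 -5.500 85.000


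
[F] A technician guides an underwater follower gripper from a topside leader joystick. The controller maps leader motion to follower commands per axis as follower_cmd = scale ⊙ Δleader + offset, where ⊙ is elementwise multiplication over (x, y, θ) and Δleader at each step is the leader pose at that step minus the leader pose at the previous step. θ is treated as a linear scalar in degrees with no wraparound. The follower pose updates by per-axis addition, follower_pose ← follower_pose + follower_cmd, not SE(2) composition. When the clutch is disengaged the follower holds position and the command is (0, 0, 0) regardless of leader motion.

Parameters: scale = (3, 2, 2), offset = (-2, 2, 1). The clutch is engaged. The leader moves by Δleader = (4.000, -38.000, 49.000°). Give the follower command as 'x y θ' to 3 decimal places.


10.000 -74.000 99.000

axis x: 3·4.000 + -2 = 10.000
axis y: 2·-38.000 + 2 = -74.000
axis θ: 2·49.000 + 1 = 99.000


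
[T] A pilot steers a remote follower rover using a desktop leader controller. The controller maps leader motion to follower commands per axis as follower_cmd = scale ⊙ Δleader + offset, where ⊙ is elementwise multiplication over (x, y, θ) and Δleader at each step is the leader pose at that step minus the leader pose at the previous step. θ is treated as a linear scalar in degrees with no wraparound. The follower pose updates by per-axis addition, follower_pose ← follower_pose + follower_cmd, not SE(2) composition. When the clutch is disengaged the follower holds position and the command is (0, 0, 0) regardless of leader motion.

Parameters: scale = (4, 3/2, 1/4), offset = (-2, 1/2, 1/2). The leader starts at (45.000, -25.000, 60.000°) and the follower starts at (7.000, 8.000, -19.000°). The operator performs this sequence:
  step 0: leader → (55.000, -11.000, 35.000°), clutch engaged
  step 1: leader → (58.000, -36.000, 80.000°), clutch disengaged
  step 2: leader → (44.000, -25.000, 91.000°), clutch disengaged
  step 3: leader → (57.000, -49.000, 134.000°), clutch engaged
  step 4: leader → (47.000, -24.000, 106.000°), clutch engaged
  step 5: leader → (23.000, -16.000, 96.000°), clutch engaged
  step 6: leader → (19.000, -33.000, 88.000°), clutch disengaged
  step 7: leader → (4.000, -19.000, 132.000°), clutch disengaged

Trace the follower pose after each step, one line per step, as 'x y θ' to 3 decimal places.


45.000 29.500 -24.750
45.000 29.500 -24.750
45.000 29.500 -24.750
95.000 -6.000 -13.500
53.000 32.000 -20.000
-45.000 44.500 -22.000
-45.000 44.500 -22.000
-45.000 44.500 -22.000

step 0: Δleader=(10.000, 14.000, -25.000°), engaged; cmd=(38.000, 21.500, -5.750°) → follower=(45.000, 29.500, -24.750°)
step 1: Δleader=(3.000, -25.000, 45.000°), disengaged; cmd=(0,0,0) → follower holds at (45.000, 29.500, -24.750°)
step 2: Δleader=(-14.000, 11.000, 11.000°), disengaged; cmd=(0,0,0) → follower holds at (45.000, 29.500, -24.750°)
step 3: Δleader=(13.000, -24.000, 43.000°), engaged; cmd=(50.000, -35.500, 11.250°) → follower=(95.000, -6.000, -13.500°)
step 4: Δleader=(-10.000, 25.000, -28.000°), engaged; cmd=(-42.000, 38.000, -6.500°) → follower=(53.000, 32.000, -20.000°)
step 5: Δleader=(-24.000, 8.000, -10.000°), engaged; cmd=(-98.000, 12.500, -2.000°) → follower=(-45.000, 44.500, -22.000°)
step 6: Δleader=(-4.000, -17.000, -8.000°), disengaged; cmd=(0,0,0) → follower holds at (-45.000, 44.500, -22.000°)
step 7: Δleader=(-15.000, 14.000, 44.000°), disengaged; cmd=(0,0,0) → follower holds at (-45.000, 44.500, -22.000°)


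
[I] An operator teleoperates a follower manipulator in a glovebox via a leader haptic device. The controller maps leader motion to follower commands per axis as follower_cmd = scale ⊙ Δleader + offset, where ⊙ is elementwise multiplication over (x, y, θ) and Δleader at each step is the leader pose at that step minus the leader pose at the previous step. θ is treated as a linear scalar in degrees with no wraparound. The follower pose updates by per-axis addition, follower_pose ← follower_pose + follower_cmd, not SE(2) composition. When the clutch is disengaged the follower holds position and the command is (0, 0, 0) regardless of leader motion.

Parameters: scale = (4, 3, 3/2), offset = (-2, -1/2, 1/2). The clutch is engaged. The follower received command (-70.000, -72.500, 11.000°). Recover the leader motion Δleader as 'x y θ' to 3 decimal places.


axis x: (-70.000 − -2) / (4) = -17.000
axis y: (-72.500 − -1/2) / (3) = -24.000
axis θ: (11.000 − 1/2) / (3/2) = 7.000

-17.000 -24.000 7.000


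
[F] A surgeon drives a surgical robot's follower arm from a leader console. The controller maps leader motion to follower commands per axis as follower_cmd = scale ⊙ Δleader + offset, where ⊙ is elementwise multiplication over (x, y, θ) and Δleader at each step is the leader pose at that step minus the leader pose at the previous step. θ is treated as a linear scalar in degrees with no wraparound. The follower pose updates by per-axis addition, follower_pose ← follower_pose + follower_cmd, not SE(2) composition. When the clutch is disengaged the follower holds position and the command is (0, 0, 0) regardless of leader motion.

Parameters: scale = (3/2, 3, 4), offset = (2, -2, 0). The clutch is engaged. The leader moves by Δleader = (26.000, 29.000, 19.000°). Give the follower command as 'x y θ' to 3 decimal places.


41.000 85.000 76.000

axis x: 3/2·26.000 + 2 = 41.000
axis y: 3·29.000 + -2 = 85.000
axis θ: 4·19.000 + 0 = 76.000


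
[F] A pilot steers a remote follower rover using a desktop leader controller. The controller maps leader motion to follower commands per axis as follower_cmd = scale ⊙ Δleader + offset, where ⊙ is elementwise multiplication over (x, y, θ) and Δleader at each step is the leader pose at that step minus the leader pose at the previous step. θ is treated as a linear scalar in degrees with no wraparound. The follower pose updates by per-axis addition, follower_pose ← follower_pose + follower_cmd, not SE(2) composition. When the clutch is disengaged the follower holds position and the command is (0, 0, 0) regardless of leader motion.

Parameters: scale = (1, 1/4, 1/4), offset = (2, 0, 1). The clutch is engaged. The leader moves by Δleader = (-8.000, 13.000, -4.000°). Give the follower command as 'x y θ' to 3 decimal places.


-6.000 3.250 0.000

axis x: 1·-8.000 + 2 = -6.000
axis y: 1/4·13.000 + 0 = 3.250
axis θ: 1/4·-4.000 + 1 = 0.000


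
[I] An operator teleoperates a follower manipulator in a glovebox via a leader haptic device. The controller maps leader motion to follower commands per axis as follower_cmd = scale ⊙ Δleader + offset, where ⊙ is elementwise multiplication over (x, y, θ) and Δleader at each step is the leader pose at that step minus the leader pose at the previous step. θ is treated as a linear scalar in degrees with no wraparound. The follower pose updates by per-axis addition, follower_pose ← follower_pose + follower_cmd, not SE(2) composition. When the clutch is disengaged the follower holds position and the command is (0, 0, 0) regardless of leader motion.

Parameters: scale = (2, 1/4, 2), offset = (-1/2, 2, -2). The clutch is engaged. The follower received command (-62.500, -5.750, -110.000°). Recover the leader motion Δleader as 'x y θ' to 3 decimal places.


-31.000 -31.000 -54.000

axis x: (-62.500 − -1/2) / (2) = -31.000
axis y: (-5.750 − 2) / (1/4) = -31.000
axis θ: (-110.000 − -2) / (2) = -54.000


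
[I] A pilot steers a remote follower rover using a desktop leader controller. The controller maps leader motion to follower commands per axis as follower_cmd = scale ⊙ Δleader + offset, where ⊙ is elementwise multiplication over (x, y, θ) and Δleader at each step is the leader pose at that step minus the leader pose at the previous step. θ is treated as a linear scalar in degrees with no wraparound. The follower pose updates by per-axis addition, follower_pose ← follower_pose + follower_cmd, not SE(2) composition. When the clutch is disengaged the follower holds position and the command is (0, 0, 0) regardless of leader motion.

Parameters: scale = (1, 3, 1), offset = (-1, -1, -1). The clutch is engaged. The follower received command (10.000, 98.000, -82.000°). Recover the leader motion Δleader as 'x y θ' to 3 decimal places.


11.000 33.000 -81.000

axis x: (10.000 − -1) / (1) = 11.000
axis y: (98.000 − -1) / (3) = 33.000
axis θ: (-82.000 − -1) / (1) = -81.000


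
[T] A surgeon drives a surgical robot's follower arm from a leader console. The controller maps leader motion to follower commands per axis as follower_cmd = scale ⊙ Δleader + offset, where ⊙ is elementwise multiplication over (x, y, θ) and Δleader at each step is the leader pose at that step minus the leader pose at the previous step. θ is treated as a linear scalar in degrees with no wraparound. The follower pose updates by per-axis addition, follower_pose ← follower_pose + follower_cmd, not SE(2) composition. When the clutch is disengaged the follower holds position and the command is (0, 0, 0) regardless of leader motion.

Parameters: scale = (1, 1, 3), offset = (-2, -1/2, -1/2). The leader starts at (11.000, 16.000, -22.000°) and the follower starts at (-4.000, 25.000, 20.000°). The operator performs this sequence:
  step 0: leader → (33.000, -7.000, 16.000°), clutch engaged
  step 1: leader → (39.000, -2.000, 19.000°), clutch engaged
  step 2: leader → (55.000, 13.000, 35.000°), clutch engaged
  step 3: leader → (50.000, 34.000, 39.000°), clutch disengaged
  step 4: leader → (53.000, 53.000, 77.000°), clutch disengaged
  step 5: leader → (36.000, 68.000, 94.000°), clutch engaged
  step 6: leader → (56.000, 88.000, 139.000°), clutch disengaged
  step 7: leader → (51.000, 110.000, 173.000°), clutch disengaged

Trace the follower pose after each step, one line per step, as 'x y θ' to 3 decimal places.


step 0: Δleader=(22.000, -23.000, 38.000°), engaged; cmd=(20.000, -23.500, 113.500°) → follower=(16.000, 1.500, 133.500°)
step 1: Δleader=(6.000, 5.000, 3.000°), engaged; cmd=(4.000, 4.500, 8.500°) → follower=(20.000, 6.000, 142.000°)
step 2: Δleader=(16.000, 15.000, 16.000°), engaged; cmd=(14.000, 14.500, 47.500°) → follower=(34.000, 20.500, 189.500°)
step 3: Δleader=(-5.000, 21.000, 4.000°), disengaged; cmd=(0,0,0) → follower holds at (34.000, 20.500, 189.500°)
step 4: Δleader=(3.000, 19.000, 38.000°), disengaged; cmd=(0,0,0) → follower holds at (34.000, 20.500, 189.500°)
step 5: Δleader=(-17.000, 15.000, 17.000°), engaged; cmd=(-19.000, 14.500, 50.500°) → follower=(15.000, 35.000, 240.000°)
step 6: Δleader=(20.000, 20.000, 45.000°), disengaged; cmd=(0,0,0) → follower holds at (15.000, 35.000, 240.000°)
step 7: Δleader=(-5.000, 22.000, 34.000°), disengaged; cmd=(0,0,0) → follower holds at (15.000, 35.000, 240.000°)

16.000 1.500 133.500
20.000 6.000 142.000
34.000 20.500 189.500
34.000 20.500 189.500
34.000 20.500 189.500
15.000 35.000 240.000
15.000 35.000 240.000
15.000 35.000 240.000


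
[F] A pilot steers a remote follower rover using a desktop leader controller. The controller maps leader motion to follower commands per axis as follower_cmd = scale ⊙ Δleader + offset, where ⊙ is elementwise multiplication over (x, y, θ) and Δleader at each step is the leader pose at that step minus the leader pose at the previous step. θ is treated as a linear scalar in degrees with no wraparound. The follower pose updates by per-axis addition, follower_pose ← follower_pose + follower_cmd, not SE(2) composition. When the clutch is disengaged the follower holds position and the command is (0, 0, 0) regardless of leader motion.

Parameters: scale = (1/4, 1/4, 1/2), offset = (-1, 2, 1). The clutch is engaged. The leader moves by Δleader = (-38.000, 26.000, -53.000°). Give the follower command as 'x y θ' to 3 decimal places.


-10.500 8.500 -25.500

axis x: 1/4·-38.000 + -1 = -10.500
axis y: 1/4·26.000 + 2 = 8.500
axis θ: 1/2·-53.000 + 1 = -25.500


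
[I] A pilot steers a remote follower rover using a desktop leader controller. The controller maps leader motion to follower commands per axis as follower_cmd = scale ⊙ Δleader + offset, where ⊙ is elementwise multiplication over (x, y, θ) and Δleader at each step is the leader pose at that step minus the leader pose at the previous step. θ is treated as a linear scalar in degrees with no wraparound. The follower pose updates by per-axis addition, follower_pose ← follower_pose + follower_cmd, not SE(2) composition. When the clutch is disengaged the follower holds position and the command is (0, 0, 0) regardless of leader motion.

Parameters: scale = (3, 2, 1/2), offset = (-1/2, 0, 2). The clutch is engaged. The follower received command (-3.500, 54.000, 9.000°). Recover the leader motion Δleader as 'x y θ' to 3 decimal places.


axis x: (-3.500 − -1/2) / (3) = -1.000
axis y: (54.000 − 0) / (2) = 27.000
axis θ: (9.000 − 2) / (1/2) = 14.000

-1.000 27.000 14.000


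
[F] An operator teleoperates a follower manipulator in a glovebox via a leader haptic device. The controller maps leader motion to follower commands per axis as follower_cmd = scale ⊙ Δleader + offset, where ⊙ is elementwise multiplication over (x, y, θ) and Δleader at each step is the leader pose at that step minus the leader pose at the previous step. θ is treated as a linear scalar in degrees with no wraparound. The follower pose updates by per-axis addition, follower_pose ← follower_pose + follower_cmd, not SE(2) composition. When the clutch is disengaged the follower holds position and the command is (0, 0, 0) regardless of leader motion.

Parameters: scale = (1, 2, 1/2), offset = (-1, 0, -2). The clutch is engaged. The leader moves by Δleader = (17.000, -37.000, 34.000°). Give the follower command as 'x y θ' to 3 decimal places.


axis x: 1·17.000 + -1 = 16.000
axis y: 2·-37.000 + 0 = -74.000
axis θ: 1/2·34.000 + -2 = 15.000

16.000 -74.000 15.000


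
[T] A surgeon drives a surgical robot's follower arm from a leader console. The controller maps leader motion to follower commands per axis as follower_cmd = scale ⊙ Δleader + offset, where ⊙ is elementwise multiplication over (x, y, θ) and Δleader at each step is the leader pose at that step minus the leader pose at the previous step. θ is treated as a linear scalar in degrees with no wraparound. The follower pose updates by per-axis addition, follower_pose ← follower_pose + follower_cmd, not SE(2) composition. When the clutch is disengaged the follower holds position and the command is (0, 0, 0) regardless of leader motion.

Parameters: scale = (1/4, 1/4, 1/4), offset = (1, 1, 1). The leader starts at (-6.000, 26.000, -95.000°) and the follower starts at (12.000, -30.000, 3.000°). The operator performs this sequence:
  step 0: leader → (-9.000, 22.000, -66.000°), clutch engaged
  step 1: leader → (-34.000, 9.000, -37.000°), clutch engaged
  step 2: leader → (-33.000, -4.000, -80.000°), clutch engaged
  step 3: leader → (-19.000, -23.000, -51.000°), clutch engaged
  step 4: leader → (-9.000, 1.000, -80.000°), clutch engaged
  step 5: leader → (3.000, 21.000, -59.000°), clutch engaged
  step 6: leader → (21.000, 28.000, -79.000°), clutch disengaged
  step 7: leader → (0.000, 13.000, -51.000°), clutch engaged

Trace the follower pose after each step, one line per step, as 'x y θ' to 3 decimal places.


step 0: Δleader=(-3.000, -4.000, 29.000°), engaged; cmd=(0.250, 0.000, 8.250°) → follower=(12.250, -30.000, 11.250°)
step 1: Δleader=(-25.000, -13.000, 29.000°), engaged; cmd=(-5.250, -2.250, 8.250°) → follower=(7.000, -32.250, 19.500°)
step 2: Δleader=(1.000, -13.000, -43.000°), engaged; cmd=(1.250, -2.250, -9.750°) → follower=(8.250, -34.500, 9.750°)
step 3: Δleader=(14.000, -19.000, 29.000°), engaged; cmd=(4.500, -3.750, 8.250°) → follower=(12.750, -38.250, 18.000°)
step 4: Δleader=(10.000, 24.000, -29.000°), engaged; cmd=(3.500, 7.000, -6.250°) → follower=(16.250, -31.250, 11.750°)
step 5: Δleader=(12.000, 20.000, 21.000°), engaged; cmd=(4.000, 6.000, 6.250°) → follower=(20.250, -25.250, 18.000°)
step 6: Δleader=(18.000, 7.000, -20.000°), disengaged; cmd=(0,0,0) → follower holds at (20.250, -25.250, 18.000°)
step 7: Δleader=(-21.000, -15.000, 28.000°), engaged; cmd=(-4.250, -2.750, 8.000°) → follower=(16.000, -28.000, 26.000°)

12.250 -30.000 11.250
7.000 -32.250 19.500
8.250 -34.500 9.750
12.750 -38.250 18.000
16.250 -31.250 11.750
20.250 -25.250 18.000
20.250 -25.250 18.000
16.000 -28.000 26.000


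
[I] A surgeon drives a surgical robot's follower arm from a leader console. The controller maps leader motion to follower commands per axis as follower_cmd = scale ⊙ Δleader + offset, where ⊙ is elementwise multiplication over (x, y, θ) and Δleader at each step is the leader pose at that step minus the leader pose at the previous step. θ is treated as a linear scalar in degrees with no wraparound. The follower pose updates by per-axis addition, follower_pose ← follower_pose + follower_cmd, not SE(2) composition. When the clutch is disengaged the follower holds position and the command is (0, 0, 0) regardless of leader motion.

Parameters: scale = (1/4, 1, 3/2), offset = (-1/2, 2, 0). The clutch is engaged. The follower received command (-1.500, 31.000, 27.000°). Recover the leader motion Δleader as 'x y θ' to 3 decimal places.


-4.000 29.000 18.000

axis x: (-1.500 − -1/2) / (1/4) = -4.000
axis y: (31.000 − 2) / (1) = 29.000
axis θ: (27.000 − 0) / (3/2) = 18.000


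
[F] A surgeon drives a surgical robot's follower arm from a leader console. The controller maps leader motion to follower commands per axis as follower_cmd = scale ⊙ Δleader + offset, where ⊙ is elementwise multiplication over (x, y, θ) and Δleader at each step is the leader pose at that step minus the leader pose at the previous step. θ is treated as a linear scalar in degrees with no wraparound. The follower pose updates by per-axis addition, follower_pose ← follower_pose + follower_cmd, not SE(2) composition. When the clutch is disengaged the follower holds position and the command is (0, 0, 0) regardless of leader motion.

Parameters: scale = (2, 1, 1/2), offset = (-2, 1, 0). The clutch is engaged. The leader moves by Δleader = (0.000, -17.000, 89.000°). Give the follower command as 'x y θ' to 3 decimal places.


axis x: 2·0.000 + -2 = -2.000
axis y: 1·-17.000 + 1 = -16.000
axis θ: 1/2·89.000 + 0 = 44.500

-2.000 -16.000 44.500


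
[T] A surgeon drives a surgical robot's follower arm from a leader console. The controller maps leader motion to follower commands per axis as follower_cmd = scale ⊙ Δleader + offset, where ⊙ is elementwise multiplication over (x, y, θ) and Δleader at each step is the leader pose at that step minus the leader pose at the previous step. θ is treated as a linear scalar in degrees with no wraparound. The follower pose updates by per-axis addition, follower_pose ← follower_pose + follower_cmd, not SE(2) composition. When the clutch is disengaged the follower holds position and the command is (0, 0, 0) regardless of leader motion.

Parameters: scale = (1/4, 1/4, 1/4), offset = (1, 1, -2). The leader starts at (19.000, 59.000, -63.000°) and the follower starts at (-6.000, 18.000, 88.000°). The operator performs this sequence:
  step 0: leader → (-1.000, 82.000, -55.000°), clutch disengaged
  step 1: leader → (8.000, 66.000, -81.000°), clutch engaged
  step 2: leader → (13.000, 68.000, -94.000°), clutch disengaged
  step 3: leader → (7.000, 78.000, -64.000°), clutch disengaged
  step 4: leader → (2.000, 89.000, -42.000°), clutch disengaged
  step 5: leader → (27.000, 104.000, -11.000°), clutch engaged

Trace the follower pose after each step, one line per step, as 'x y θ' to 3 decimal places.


step 0: Δleader=(-20.000, 23.000, 8.000°), disengaged; cmd=(0,0,0) → follower holds at (-6.000, 18.000, 88.000°)
step 1: Δleader=(9.000, -16.000, -26.000°), engaged; cmd=(3.250, -3.000, -8.500°) → follower=(-2.750, 15.000, 79.500°)
step 2: Δleader=(5.000, 2.000, -13.000°), disengaged; cmd=(0,0,0) → follower holds at (-2.750, 15.000, 79.500°)
step 3: Δleader=(-6.000, 10.000, 30.000°), disengaged; cmd=(0,0,0) → follower holds at (-2.750, 15.000, 79.500°)
step 4: Δleader=(-5.000, 11.000, 22.000°), disengaged; cmd=(0,0,0) → follower holds at (-2.750, 15.000, 79.500°)
step 5: Δleader=(25.000, 15.000, 31.000°), engaged; cmd=(7.250, 4.750, 5.750°) → follower=(4.500, 19.750, 85.250°)

-6.000 18.000 88.000
-2.750 15.000 79.500
-2.750 15.000 79.500
-2.750 15.000 79.500
-2.750 15.000 79.500
4.500 19.750 85.250


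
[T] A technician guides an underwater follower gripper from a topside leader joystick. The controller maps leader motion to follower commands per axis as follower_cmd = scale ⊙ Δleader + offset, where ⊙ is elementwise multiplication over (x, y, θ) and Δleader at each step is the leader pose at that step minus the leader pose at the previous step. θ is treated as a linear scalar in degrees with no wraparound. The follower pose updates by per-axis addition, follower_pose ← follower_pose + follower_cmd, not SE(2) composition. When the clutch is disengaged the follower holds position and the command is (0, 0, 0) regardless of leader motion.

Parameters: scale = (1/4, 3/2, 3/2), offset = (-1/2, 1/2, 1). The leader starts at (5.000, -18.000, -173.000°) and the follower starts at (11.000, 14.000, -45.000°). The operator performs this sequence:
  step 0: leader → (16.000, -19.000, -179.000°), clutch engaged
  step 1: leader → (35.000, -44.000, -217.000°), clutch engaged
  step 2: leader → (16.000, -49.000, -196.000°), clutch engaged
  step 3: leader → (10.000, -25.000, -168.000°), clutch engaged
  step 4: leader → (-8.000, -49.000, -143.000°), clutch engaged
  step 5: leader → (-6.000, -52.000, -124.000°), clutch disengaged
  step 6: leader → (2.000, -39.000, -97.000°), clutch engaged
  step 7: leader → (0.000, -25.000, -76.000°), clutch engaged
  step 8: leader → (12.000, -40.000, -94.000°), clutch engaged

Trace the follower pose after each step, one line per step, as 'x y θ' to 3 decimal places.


step 0: Δleader=(11.000, -1.000, -6.000°), engaged; cmd=(2.250, -1.000, -8.000°) → follower=(13.250, 13.000, -53.000°)
step 1: Δleader=(19.000, -25.000, -38.000°), engaged; cmd=(4.250, -37.000, -56.000°) → follower=(17.500, -24.000, -109.000°)
step 2: Δleader=(-19.000, -5.000, 21.000°), engaged; cmd=(-5.250, -7.000, 32.500°) → follower=(12.250, -31.000, -76.500°)
step 3: Δleader=(-6.000, 24.000, 28.000°), engaged; cmd=(-2.000, 36.500, 43.000°) → follower=(10.250, 5.500, -33.500°)
step 4: Δleader=(-18.000, -24.000, 25.000°), engaged; cmd=(-5.000, -35.500, 38.500°) → follower=(5.250, -30.000, 5.000°)
step 5: Δleader=(2.000, -3.000, 19.000°), disengaged; cmd=(0,0,0) → follower holds at (5.250, -30.000, 5.000°)
step 6: Δleader=(8.000, 13.000, 27.000°), engaged; cmd=(1.500, 20.000, 41.500°) → follower=(6.750, -10.000, 46.500°)
step 7: Δleader=(-2.000, 14.000, 21.000°), engaged; cmd=(-1.000, 21.500, 32.500°) → follower=(5.750, 11.500, 79.000°)
step 8: Δleader=(12.000, -15.000, -18.000°), engaged; cmd=(2.500, -22.000, -26.000°) → follower=(8.250, -10.500, 53.000°)

13.250 13.000 -53.000
17.500 -24.000 -109.000
12.250 -31.000 -76.500
10.250 5.500 -33.500
5.250 -30.000 5.000
5.250 -30.000 5.000
6.750 -10.000 46.500
5.750 11.500 79.000
8.250 -10.500 53.000
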